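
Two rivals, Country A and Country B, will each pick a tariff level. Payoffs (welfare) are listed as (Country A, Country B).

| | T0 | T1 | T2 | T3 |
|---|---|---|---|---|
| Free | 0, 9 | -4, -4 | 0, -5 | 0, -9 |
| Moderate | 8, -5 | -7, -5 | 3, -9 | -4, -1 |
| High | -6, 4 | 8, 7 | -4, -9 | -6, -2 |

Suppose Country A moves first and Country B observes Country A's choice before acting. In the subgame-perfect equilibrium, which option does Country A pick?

High

Solve by backward induction (Country A leads).
- Free: BR = T0, leader payoff 0.
- Moderate: BR = T3, leader payoff -4.
- High: BR = T1, leader payoff 8.
Maximizing over 0, -4, 8, Country A chooses High. Subgame-perfect outcome: (High, T1) with payoffs (8, 7).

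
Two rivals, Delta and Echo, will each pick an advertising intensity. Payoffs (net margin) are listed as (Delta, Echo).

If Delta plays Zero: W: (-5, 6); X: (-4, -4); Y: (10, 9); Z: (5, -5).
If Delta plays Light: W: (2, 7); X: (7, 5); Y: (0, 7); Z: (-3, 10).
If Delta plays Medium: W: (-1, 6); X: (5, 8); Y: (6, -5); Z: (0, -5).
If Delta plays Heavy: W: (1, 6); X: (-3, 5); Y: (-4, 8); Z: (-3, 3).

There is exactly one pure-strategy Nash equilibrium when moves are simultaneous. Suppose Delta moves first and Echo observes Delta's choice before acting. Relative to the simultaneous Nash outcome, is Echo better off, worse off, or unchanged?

Echo best-responds to each possible Delta move:
- Zero → Echo plays Y (best of 6, -4, 9, -5); Delta gets 10.
- Light → Echo plays Z (best of 7, 5, 7, 10); Delta gets -3.
- Medium → Echo plays X (best of 6, 8, -5, -5); Delta gets 5.
- Heavy → Echo plays Y (best of 6, 5, 8, 3); Delta gets -4.
Among 10, -3, 5, -4, the best is 10 at Zero. Subgame-perfect outcome: (Zero, Y) with payoffs (10, 9).
Now find the simultaneous Nash equilibrium.
Delta's best replies: W→Light; X→Light; Y→Zero; Z→Zero.
Echo's best replies: Zero→Y; Light→Z; Medium→X; Heavy→Y.
Only (Zero, Y) has each player best-responding; Nash payoffs (10, 9).
Echo earns 9 sequentially versus 9 at the Nash outcome: unchanged.

unchanged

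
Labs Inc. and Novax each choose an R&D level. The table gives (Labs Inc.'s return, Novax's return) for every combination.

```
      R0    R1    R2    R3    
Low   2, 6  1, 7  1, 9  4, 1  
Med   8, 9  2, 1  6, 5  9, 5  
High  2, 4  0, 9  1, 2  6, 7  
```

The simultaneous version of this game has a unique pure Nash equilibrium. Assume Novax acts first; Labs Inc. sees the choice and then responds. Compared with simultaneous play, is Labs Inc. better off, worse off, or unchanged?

unchanged

Labs Inc. best-responds to each possible Novax move:
- R0 → Labs Inc. plays Med (best of 2, 8, 2); Novax gets 9.
- R1 → Labs Inc. plays Med (best of 1, 2, 0); Novax gets 1.
- R2 → Labs Inc. plays Med (best of 1, 6, 1); Novax gets 5.
- R3 → Labs Inc. plays Med (best of 4, 9, 6); Novax gets 5.
Among 9, 1, 5, 5, the best is 9 at R0. Subgame-perfect outcome: (Med, R0) with payoffs (8, 9).
Now find the simultaneous Nash equilibrium.
Labs Inc.'s best replies: R0→Med; R1→Med; R2→Med; R3→Med.
Novax's best replies: Low→R2; Med→R0; High→R1.
Only (Med, R0) has each player best-responding; Nash payoffs (8, 9).
Labs Inc. earns 8 sequentially versus 8 at the Nash outcome: unchanged.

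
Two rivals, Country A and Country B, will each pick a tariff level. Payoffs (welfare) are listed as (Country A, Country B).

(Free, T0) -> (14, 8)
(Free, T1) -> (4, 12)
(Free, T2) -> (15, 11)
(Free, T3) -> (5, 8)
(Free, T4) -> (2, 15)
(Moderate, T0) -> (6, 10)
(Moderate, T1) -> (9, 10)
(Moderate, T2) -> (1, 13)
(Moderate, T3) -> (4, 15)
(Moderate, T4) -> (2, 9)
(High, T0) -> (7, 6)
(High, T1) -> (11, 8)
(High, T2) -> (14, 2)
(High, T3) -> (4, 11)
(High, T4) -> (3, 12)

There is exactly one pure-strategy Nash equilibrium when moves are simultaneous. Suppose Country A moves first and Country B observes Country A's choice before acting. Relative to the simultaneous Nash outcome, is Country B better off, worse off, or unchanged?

Solve by backward induction (Country A leads).
- Free: Country B compares 8, 12, 11, 8, 15 and picks T4; Country A would get 2.
- Moderate: Country B compares 10, 10, 13, 15, 9 and picks T3; Country A would get 4.
- High: Country B compares 6, 8, 2, 11, 12 and picks T4; Country A would get 3.
Country A's induced payoffs are 2, 4, 3, so Country A commits to Moderate. Subgame-perfect outcome: (Moderate, T3) with payoffs (4, 15).
For the simultaneous game, intersect best replies.
Country A's best replies: T0→Free; T1→High; T2→Free; T3→Free; T4→High.
Country B's best replies: Free→T4; Moderate→T3; High→T4.
Only (High, T4) has each player best-responding; Nash payoffs (3, 12).
Country B earns 15 sequentially versus 12 at the Nash outcome: better off.

better off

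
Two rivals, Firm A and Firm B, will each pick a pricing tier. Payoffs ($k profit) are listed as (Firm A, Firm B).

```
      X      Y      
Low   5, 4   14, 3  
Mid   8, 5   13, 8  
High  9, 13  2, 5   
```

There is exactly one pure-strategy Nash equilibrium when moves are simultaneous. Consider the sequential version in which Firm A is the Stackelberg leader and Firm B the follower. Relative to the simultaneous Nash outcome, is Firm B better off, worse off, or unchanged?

worse off

Firm B best-responds to each possible Firm A move:
- Low → Firm B plays X (best of 4, 3); Firm A gets 5.
- Mid → Firm B plays Y (best of 5, 8); Firm A gets 13.
- High → Firm B plays X (best of 13, 5); Firm A gets 9.
Maximizing over 5, 13, 9, Firm A chooses Mid. Subgame-perfect outcome: (Mid, Y) with payoffs (13, 8).
For the simultaneous game, intersect best replies.
Firm A's best replies: X→High; Y→Low.
Firm B's best replies: Low→X; Mid→Y; High→X.
Only (High, X) has each player best-responding; Nash payoffs (9, 13).
Firm B earns 8 sequentially versus 13 at the Nash outcome: worse off.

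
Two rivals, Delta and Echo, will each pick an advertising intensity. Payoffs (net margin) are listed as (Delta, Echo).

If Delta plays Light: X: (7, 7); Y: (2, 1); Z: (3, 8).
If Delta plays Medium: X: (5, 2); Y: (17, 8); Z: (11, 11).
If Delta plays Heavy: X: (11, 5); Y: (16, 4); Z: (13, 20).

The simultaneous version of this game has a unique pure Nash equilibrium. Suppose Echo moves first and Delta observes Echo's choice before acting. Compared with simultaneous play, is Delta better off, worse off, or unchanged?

unchanged

Backward induction with Echo moving first.
- X: Delta compares 7, 5, 11 and picks Heavy; Echo would get 5.
- Y: Delta compares 2, 17, 16 and picks Medium; Echo would get 8.
- Z: Delta compares 3, 11, 13 and picks Heavy; Echo would get 20.
Among 5, 8, 20, the best is 20 at Z. Subgame-perfect outcome: (Heavy, Z) with payoffs (13, 20).
For the simultaneous game, intersect best replies.
Delta's best replies: X→Heavy; Y→Medium; Z→Heavy.
Echo's best replies: Light→Z; Medium→Z; Heavy→Z.
Only (Heavy, Z) has each player best-responding; Nash payoffs (13, 20).
Delta earns 13 sequentially versus 13 at the Nash outcome: unchanged.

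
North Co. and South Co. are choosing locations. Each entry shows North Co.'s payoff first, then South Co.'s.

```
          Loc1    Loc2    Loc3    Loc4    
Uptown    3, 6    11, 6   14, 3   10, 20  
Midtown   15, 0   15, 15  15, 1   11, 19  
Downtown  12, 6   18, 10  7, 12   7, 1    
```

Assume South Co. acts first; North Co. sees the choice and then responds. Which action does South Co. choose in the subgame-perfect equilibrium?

Solve by backward induction (South Co. leads).
- Loc1 → North Co. plays Midtown (best of 3, 15, 12); South Co. gets 0.
- Loc2 → North Co. plays Downtown (best of 11, 15, 18); South Co. gets 10.
- Loc3 → North Co. plays Midtown (best of 14, 15, 7); South Co. gets 1.
- Loc4 → North Co. plays Midtown (best of 10, 11, 7); South Co. gets 19.
Maximizing over 0, 10, 1, 19, South Co. chooses Loc4. Subgame-perfect outcome: (Midtown, Loc4) with payoffs (11, 19).

Loc4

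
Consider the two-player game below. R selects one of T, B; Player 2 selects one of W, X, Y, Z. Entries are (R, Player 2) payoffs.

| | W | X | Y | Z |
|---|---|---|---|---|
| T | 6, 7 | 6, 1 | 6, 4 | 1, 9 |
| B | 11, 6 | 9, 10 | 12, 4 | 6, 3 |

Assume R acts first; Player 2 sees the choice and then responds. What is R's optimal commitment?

Backward induction with R moving first.
- T: BR = Z, leader payoff 1.
- B: BR = X, leader payoff 9.
Maximizing over 1, 9, R chooses B. Subgame-perfect outcome: (B, X) with payoffs (9, 10).

B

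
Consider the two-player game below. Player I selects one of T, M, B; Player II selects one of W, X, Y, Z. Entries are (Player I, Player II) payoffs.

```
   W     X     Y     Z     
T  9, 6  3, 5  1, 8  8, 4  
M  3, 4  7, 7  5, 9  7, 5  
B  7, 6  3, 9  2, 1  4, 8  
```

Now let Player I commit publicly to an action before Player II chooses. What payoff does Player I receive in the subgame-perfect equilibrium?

Work backward from Player II's decision.
- T → Player II plays Y (best of 6, 5, 8, 4); Player I gets 1.
- M → Player II plays Y (best of 4, 7, 9, 5); Player I gets 5.
- B → Player II plays X (best of 6, 9, 1, 8); Player I gets 3.
Among 1, 5, 3, the best is 5 at M. Subgame-perfect outcome: (M, Y) with payoffs (5, 9).

5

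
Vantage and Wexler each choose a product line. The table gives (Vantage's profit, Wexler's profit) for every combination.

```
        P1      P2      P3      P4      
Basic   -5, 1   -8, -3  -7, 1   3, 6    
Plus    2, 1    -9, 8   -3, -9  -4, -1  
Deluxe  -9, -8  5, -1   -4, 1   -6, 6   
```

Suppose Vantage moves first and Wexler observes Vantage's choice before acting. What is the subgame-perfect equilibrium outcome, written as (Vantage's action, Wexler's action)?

Wexler best-responds to each possible Vantage move:
- Basic: Wexler compares 1, -3, 1, 6 and picks P4; Vantage would get 3.
- Plus: Wexler compares 1, 8, -9, -1 and picks P2; Vantage would get -9.
- Deluxe: Wexler compares -8, -1, 1, 6 and picks P4; Vantage would get -6.
Among 3, -9, -6, the best is 3 at Basic. Subgame-perfect outcome: (Basic, P4) with payoffs (3, 6).

(Basic, P4)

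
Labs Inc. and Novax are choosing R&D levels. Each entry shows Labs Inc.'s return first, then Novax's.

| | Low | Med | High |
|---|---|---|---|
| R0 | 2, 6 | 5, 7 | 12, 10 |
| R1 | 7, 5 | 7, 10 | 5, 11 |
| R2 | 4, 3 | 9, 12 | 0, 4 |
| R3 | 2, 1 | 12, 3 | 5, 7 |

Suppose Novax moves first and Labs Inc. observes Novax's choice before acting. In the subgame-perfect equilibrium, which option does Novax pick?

High

Solve by backward induction (Novax leads).
- Low: BR = R1, leader payoff 5.
- Med: BR = R3, leader payoff 3.
- High: BR = R0, leader payoff 10.
Maximizing over 5, 3, 10, Novax chooses High. Subgame-perfect outcome: (R0, High) with payoffs (12, 10).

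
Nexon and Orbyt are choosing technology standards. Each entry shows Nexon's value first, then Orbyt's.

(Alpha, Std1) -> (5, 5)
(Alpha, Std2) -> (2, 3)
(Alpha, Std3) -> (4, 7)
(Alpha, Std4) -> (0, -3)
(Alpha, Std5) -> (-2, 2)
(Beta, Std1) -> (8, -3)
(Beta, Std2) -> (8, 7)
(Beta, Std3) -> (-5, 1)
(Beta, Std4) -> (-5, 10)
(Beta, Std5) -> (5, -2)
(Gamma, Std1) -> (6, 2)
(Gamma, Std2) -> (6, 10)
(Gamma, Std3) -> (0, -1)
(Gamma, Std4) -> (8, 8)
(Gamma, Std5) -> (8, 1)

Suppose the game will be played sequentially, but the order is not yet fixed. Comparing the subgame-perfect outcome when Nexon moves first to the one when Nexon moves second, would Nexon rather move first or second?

second

If Nexon leads: Orbyt's best replies are Alpha→Std3, Beta→Std4, Gamma→Std2; Nexon's induced payoffs 4, -5, 6; outcome (Gamma, Std2), payoffs (6, 10).
If Orbyt leads: Nexon's best replies are Std1→Beta, Std2→Beta, Std3→Alpha, Std4→Gamma, Std5→Gamma; Orbyt's induced payoffs -3, 7, 7, 8, 1; outcome (Gamma, Std4), payoffs (8, 8).
Nexon gets 6 moving first and 8 moving second, so Nexon prefers to move second.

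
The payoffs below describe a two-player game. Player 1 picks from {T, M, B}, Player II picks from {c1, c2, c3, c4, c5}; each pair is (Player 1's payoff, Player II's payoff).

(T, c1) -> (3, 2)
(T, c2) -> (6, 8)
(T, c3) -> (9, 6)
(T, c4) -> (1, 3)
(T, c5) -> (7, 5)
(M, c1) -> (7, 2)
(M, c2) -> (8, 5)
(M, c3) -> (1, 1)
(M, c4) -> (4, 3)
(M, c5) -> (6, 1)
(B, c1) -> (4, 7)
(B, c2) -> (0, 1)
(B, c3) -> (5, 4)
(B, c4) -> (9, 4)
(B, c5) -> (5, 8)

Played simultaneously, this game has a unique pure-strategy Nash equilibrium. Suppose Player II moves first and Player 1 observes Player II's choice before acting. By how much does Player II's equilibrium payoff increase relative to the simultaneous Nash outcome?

1

Player 1 best-responds to each possible Player II move:
- c1: BR = M, leader payoff 2.
- c2: BR = M, leader payoff 5.
- c3: BR = T, leader payoff 6.
- c4: BR = B, leader payoff 4.
- c5: BR = T, leader payoff 5.
Maximizing over 2, 5, 6, 4, 5, Player II chooses c3. Subgame-perfect outcome: (T, c3) with payoffs (9, 6).
For the simultaneous game, intersect best replies.
Player 1's best replies: c1→M; c2→M; c3→T; c4→B; c5→T.
Player II's best replies: T→c2; M→c2; B→c5.
Only (M, c2) has each player best-responding; Nash payoffs (8, 5).
Player II's commitment gain: 6 − 5 = 1.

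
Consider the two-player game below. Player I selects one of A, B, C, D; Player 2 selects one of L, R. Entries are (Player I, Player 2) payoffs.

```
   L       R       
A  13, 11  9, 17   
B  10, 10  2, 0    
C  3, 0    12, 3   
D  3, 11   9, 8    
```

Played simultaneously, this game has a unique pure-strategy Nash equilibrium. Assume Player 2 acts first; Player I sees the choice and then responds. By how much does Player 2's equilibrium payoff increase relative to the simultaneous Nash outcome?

Player I best-responds to each possible Player 2 move:
- L: Player I compares 13, 10, 3, 3 and picks A; Player 2 would get 11.
- R: Player I compares 9, 2, 12, 9 and picks C; Player 2 would get 3.
Among 11, 3, the best is 11 at L. Subgame-perfect outcome: (A, L) with payoffs (13, 11).
Under simultaneous play:
Player I's best replies: L→A; R→C.
Player 2's best replies: A→R; B→L; C→R; D→L.
Only (C, R) has each player best-responding; Nash payoffs (12, 3).
Player 2's commitment gain: 11 − 3 = 8.

8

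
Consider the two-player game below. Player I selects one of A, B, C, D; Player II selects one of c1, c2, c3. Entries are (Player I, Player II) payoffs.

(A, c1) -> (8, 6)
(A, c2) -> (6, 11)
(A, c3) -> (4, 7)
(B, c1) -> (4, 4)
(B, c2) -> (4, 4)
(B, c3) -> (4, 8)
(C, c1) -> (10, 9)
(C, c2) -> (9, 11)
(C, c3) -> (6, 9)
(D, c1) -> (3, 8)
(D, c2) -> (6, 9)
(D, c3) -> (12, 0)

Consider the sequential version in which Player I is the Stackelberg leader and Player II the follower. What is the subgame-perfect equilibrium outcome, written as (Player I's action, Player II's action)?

(C, c2)

Work backward from Player II's decision.
- A: Player II compares 6, 11, 7 and picks c2; Player I would get 6.
- B: Player II compares 4, 4, 8 and picks c3; Player I would get 4.
- C: Player II compares 9, 11, 9 and picks c2; Player I would get 9.
- D: Player II compares 8, 9, 0 and picks c2; Player I would get 6.
Maximizing over 6, 4, 9, 6, Player I chooses C. Subgame-perfect outcome: (C, c2) with payoffs (9, 11).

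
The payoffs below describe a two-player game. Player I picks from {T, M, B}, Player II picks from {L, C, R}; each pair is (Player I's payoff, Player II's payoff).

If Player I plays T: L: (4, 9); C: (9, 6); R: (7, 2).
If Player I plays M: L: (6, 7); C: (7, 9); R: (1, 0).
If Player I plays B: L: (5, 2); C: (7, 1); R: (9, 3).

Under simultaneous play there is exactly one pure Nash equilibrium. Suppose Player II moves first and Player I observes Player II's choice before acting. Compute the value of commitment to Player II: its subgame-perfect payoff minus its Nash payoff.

Player I best-responds to each possible Player II move:
- L → Player I plays M (best of 4, 6, 5); Player II gets 7.
- C → Player I plays T (best of 9, 7, 7); Player II gets 6.
- R → Player I plays B (best of 7, 1, 9); Player II gets 3.
Maximizing over 7, 6, 3, Player II chooses L. Subgame-perfect outcome: (M, L) with payoffs (6, 7).
For the simultaneous game, intersect best replies.
Player I's best replies: L→M; C→T; R→B.
Player II's best replies: T→L; M→C; B→R.
Only (B, R) has each player best-responding; Nash payoffs (9, 3).
Player II's commitment gain: 7 − 3 = 4.

4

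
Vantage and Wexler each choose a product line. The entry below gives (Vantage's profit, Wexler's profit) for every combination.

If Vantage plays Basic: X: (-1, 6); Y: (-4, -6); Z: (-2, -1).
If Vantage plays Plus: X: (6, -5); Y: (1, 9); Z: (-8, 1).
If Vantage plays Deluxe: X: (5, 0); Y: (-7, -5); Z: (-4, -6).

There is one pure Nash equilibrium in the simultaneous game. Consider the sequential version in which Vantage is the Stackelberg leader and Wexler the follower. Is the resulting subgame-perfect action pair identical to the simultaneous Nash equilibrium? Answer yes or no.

no

Solve by backward induction (Vantage leads).
- Basic: Wexler compares 6, -6, -1 and picks X; Vantage would get -1.
- Plus: Wexler compares -5, 9, 1 and picks Y; Vantage would get 1.
- Deluxe: Wexler compares 0, -5, -6 and picks X; Vantage would get 5.
Vantage's induced payoffs are -1, 1, 5, so Vantage commits to Deluxe. Subgame-perfect outcome: (Deluxe, X) with payoffs (5, 0).
Under simultaneous play:
Vantage's best replies: X→Plus; Y→Plus; Z→Basic.
Wexler's best replies: Basic→X; Plus→Y; Deluxe→X.
Only (Plus, Y) has each player best-responding; Nash payoffs (1, 9).
Sequential outcome (Deluxe, X) differs from the Nash profile (Plus, Y).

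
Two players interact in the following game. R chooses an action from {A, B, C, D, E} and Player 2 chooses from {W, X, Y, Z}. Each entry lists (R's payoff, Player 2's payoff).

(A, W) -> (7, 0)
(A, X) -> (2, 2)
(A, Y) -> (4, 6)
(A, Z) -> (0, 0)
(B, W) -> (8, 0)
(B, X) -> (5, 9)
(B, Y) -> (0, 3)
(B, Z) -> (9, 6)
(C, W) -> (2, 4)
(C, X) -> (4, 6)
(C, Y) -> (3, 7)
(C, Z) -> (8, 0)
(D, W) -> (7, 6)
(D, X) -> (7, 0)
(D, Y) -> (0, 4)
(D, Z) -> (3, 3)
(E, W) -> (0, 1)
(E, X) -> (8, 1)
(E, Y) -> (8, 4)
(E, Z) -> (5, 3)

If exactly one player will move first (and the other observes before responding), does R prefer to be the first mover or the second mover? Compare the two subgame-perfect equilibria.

second

If R leads: Player 2's best replies are A→Y, B→X, C→Y, D→W, E→Y; R's induced payoffs 4, 5, 3, 7, 8; outcome (E, Y), payoffs (8, 4).
If Player 2 leads: R's best replies are W→B, X→E, Y→E, Z→B; Player 2's induced payoffs 0, 1, 4, 6; outcome (B, Z), payoffs (9, 6).
R gets 8 moving first and 9 moving second, so R prefers to move second.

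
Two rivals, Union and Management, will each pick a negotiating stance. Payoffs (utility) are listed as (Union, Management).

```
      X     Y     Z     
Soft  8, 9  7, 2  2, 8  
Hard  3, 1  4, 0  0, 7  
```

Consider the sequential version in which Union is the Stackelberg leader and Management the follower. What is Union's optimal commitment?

Soft

Solve by backward induction (Union leads).
- Soft → Management plays X (best of 9, 2, 8); Union gets 8.
- Hard → Management plays Z (best of 1, 0, 7); Union gets 0.
Maximizing over 8, 0, Union chooses Soft. Subgame-perfect outcome: (Soft, X) with payoffs (8, 9).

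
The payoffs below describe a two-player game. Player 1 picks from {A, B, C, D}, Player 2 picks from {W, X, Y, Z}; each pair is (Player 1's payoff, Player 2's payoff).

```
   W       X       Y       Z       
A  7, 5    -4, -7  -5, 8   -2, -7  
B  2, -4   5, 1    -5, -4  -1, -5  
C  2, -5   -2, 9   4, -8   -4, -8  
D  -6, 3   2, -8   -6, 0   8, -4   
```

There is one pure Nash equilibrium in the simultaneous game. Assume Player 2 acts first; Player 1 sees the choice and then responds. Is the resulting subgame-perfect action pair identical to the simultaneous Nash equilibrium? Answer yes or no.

Player 1 best-responds to each possible Player 2 move:
- W: BR = A, leader payoff 5.
- X: BR = B, leader payoff 1.
- Y: BR = C, leader payoff -8.
- Z: BR = D, leader payoff -4.
Player 2's induced payoffs are 5, 1, -8, -4, so Player 2 commits to W. Subgame-perfect outcome: (A, W) with payoffs (7, 5).
For the simultaneous game, intersect best replies.
Player 1's best replies: W→A; X→B; Y→C; Z→D.
Player 2's best replies: A→Y; B→X; C→X; D→W.
Only (B, X) has each player best-responding; Nash payoffs (5, 1).
Sequential outcome (A, W) differs from the Nash profile (B, X).

no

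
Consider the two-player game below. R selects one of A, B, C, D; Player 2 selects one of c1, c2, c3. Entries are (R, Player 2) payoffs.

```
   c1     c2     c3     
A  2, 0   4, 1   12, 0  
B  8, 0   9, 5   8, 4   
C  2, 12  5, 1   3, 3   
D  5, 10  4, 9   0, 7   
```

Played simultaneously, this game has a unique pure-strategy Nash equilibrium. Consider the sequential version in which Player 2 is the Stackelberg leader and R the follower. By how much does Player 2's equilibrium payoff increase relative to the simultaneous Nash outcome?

0

Solve by backward induction (Player 2 leads).
- c1: BR = B, leader payoff 0.
- c2: BR = B, leader payoff 5.
- c3: BR = A, leader payoff 0.
Player 2's induced payoffs are 0, 5, 0, so Player 2 commits to c2. Subgame-perfect outcome: (B, c2) with payoffs (9, 5).
Now find the simultaneous Nash equilibrium.
R's best replies: c1→B; c2→B; c3→A.
Player 2's best replies: A→c2; B→c2; C→c1; D→c1.
Only (B, c2) has each player best-responding; Nash payoffs (9, 5).
Player 2's commitment gain: 5 − 5 = 0.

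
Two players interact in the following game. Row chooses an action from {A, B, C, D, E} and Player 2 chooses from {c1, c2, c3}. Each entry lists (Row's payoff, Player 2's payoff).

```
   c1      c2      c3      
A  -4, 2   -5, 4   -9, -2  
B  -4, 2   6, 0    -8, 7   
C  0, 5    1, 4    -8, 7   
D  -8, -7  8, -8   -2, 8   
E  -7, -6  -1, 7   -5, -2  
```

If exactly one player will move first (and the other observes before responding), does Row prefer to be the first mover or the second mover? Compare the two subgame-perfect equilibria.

If Row leads: Player 2's best replies are A→c2, B→c3, C→c3, D→c3, E→c2; Row's induced payoffs -5, -8, -8, -2, -1; outcome (E, c2), payoffs (-1, 7).
If Player 2 leads: Row's best replies are c1→C, c2→D, c3→D; Player 2's induced payoffs 5, -8, 8; outcome (D, c3), payoffs (-2, 8).
Row gets -1 moving first and -2 moving second, so Row prefers to move first.

first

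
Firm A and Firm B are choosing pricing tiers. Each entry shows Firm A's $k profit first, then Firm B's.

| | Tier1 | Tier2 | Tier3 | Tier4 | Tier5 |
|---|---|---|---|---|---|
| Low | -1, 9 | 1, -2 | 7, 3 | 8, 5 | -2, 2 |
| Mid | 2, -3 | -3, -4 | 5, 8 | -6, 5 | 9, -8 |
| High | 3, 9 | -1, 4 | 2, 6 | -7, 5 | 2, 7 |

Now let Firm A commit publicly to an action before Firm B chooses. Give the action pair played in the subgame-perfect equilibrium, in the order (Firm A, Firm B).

Work backward from Firm B's decision.
- Low → Firm B plays Tier1 (best of 9, -2, 3, 5, 2); Firm A gets -1.
- Mid → Firm B plays Tier3 (best of -3, -4, 8, 5, -8); Firm A gets 5.
- High → Firm B plays Tier1 (best of 9, 4, 6, 5, 7); Firm A gets 3.
Maximizing over -1, 5, 3, Firm A chooses Mid. Subgame-perfect outcome: (Mid, Tier3) with payoffs (5, 8).

(Mid, Tier3)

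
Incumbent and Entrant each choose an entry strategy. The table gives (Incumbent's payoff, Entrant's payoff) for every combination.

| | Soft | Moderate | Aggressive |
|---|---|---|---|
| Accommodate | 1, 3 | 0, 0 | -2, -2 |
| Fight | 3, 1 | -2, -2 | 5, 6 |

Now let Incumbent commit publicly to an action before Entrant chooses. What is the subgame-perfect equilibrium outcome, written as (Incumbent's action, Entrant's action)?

Solve by backward induction (Incumbent leads).
- Accommodate: BR = Soft, leader payoff 1.
- Fight: BR = Aggressive, leader payoff 5.
Among 1, 5, the best is 5 at Fight. Subgame-perfect outcome: (Fight, Aggressive) with payoffs (5, 6).

(Fight, Aggressive)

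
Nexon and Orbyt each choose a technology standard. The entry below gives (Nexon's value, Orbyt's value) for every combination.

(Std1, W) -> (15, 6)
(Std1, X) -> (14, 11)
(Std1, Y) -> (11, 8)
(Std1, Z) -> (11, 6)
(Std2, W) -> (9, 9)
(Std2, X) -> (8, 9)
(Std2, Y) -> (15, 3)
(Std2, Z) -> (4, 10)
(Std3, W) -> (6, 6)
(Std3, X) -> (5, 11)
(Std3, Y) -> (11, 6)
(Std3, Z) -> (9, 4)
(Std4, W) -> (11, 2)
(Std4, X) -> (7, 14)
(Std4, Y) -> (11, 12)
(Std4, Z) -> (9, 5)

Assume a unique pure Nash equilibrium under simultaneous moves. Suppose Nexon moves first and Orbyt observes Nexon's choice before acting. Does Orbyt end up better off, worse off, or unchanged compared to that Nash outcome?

Work backward from Orbyt's decision.
- Std1: Orbyt compares 6, 11, 8, 6 and picks X; Nexon would get 14.
- Std2: Orbyt compares 9, 9, 3, 10 and picks Z; Nexon would get 4.
- Std3: Orbyt compares 6, 11, 6, 4 and picks X; Nexon would get 5.
- Std4: Orbyt compares 2, 14, 12, 5 and picks X; Nexon would get 7.
Among 14, 4, 5, 7, the best is 14 at Std1. Subgame-perfect outcome: (Std1, X) with payoffs (14, 11).
For the simultaneous game, intersect best replies.
Nexon's best replies: W→Std1; X→Std1; Y→Std2; Z→Std1.
Orbyt's best replies: Std1→X; Std2→Z; Std3→X; Std4→X.
Only (Std1, X) has each player best-responding; Nash payoffs (14, 11).
Orbyt earns 11 sequentially versus 11 at the Nash outcome: unchanged.

unchanged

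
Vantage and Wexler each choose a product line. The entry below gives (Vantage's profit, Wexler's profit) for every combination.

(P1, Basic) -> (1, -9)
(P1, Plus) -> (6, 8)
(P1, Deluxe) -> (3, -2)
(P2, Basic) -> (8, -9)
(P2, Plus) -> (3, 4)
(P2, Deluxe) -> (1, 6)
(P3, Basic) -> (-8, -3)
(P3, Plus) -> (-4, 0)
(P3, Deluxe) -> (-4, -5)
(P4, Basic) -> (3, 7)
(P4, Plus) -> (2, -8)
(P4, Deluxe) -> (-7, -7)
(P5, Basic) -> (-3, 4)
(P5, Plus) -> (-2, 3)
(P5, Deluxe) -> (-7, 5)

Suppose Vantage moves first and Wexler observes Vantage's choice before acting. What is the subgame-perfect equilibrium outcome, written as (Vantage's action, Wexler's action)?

(P1, Plus)

Wexler best-responds to each possible Vantage move:
- P1 → Wexler plays Plus (best of -9, 8, -2); Vantage gets 6.
- P2 → Wexler plays Deluxe (best of -9, 4, 6); Vantage gets 1.
- P3 → Wexler plays Plus (best of -3, 0, -5); Vantage gets -4.
- P4 → Wexler plays Basic (best of 7, -8, -7); Vantage gets 3.
- P5 → Wexler plays Deluxe (best of 4, 3, 5); Vantage gets -7.
Among 6, 1, -4, 3, -7, the best is 6 at P1. Subgame-perfect outcome: (P1, Plus) with payoffs (6, 8).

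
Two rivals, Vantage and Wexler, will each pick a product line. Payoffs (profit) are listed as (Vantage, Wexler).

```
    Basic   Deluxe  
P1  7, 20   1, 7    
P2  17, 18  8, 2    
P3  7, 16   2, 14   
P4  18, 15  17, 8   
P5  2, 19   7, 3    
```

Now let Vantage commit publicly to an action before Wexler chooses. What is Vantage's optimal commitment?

P4

Backward induction with Vantage moving first.
- P1: BR = Basic, leader payoff 7.
- P2: BR = Basic, leader payoff 17.
- P3: BR = Basic, leader payoff 7.
- P4: BR = Basic, leader payoff 18.
- P5: BR = Basic, leader payoff 2.
Vantage's induced payoffs are 7, 17, 7, 18, 2, so Vantage commits to P4. Subgame-perfect outcome: (P4, Basic) with payoffs (18, 15).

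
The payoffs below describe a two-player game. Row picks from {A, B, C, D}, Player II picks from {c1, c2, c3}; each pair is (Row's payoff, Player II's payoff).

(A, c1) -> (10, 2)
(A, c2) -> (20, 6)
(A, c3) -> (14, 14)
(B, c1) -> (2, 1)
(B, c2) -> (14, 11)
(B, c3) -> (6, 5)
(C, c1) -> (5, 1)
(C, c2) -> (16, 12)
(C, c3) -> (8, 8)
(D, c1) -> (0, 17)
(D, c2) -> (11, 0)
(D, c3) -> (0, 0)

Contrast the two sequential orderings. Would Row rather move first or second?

first

If Row leads: Player II's best replies are A→c3, B→c2, C→c2, D→c1; Row's induced payoffs 14, 14, 16, 0; outcome (C, c2), payoffs (16, 12).
If Player II leads: Row's best replies are c1→A, c2→A, c3→A; Player II's induced payoffs 2, 6, 14; outcome (A, c3), payoffs (14, 14).
Row gets 16 moving first and 14 moving second, so Row prefers to move first.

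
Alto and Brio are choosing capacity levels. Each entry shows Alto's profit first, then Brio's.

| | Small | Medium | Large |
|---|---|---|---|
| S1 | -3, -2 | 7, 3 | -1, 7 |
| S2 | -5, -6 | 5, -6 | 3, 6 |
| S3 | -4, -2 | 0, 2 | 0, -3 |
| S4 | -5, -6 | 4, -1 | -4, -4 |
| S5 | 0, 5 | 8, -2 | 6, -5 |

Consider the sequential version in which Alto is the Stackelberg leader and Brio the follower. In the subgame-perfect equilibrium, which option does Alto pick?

S4

Solve by backward induction (Alto leads).
- S1: Brio compares -2, 3, 7 and picks Large; Alto would get -1.
- S2: Brio compares -6, -6, 6 and picks Large; Alto would get 3.
- S3: Brio compares -2, 2, -3 and picks Medium; Alto would get 0.
- S4: Brio compares -6, -1, -4 and picks Medium; Alto would get 4.
- S5: Brio compares 5, -2, -5 and picks Small; Alto would get 0.
Among -1, 3, 0, 4, 0, the best is 4 at S4. Subgame-perfect outcome: (S4, Medium) with payoffs (4, -1).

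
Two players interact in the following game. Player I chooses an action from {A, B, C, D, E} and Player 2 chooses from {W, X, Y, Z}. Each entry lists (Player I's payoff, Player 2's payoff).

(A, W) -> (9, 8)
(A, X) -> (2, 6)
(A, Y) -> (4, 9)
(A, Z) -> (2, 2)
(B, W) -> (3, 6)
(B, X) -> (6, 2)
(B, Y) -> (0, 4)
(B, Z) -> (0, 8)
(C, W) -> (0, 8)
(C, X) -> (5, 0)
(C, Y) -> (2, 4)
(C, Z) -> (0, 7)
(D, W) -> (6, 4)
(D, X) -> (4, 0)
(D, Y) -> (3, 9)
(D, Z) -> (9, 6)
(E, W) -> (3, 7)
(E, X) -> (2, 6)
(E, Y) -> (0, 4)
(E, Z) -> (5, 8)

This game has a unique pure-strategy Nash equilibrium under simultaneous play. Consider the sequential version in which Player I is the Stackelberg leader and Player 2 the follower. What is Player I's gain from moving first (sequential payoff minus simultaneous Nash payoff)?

Player 2 best-responds to each possible Player I move:
- A → Player 2 plays Y (best of 8, 6, 9, 2); Player I gets 4.
- B → Player 2 plays Z (best of 6, 2, 4, 8); Player I gets 0.
- C → Player 2 plays W (best of 8, 0, 4, 7); Player I gets 0.
- D → Player 2 plays Y (best of 4, 0, 9, 6); Player I gets 3.
- E → Player 2 plays Z (best of 7, 6, 4, 8); Player I gets 5.
Player I's induced payoffs are 4, 0, 0, 3, 5, so Player I commits to E. Subgame-perfect outcome: (E, Z) with payoffs (5, 8).
For the simultaneous game, intersect best replies.
Player I's best replies: W→A; X→B; Y→A; Z→D.
Player 2's best replies: A→Y; B→Z; C→W; D→Y; E→Z.
Only (A, Y) has each player best-responding; Nash payoffs (4, 9).
Player I's commitment gain: 5 − 4 = 1.

1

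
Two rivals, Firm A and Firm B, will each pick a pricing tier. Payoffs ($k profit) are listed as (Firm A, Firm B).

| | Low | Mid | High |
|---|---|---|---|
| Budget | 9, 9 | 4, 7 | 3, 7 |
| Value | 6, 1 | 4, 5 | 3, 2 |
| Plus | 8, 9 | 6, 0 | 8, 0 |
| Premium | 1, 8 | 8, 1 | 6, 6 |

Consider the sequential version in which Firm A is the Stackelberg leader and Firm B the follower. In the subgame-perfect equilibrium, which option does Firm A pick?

Backward induction with Firm A moving first.
- Budget → Firm B plays Low (best of 9, 7, 7); Firm A gets 9.
- Value → Firm B plays Mid (best of 1, 5, 2); Firm A gets 4.
- Plus → Firm B plays Low (best of 9, 0, 0); Firm A gets 8.
- Premium → Firm B plays Low (best of 8, 1, 6); Firm A gets 1.
Maximizing over 9, 4, 8, 1, Firm A chooses Budget. Subgame-perfect outcome: (Budget, Low) with payoffs (9, 9).

Budget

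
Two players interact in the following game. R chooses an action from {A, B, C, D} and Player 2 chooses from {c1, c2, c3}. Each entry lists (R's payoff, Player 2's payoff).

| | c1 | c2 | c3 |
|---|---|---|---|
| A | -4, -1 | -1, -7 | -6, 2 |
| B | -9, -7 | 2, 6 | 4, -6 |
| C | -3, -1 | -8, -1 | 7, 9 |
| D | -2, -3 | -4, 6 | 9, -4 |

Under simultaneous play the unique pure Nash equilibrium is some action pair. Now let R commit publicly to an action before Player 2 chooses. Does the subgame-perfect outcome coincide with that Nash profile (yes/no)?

Work backward from Player 2's decision.
- A: BR = c3, leader payoff -6.
- B: BR = c2, leader payoff 2.
- C: BR = c3, leader payoff 7.
- D: BR = c2, leader payoff -4.
Among -6, 2, 7, -4, the best is 7 at C. Subgame-perfect outcome: (C, c3) with payoffs (7, 9).
Under simultaneous play:
R's best replies: c1→D; c2→B; c3→D.
Player 2's best replies: A→c3; B→c2; C→c3; D→c2.
The unique mutual best reply is (B, c2), giving (2, 6).
Sequential outcome (C, c3) differs from the Nash profile (B, c2).

no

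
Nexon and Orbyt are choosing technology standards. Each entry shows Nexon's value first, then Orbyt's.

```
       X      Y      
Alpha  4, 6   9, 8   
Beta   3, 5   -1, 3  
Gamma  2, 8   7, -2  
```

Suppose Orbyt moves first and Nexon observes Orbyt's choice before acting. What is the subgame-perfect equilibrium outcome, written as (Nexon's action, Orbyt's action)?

(Alpha, Y)

Solve by backward induction (Orbyt leads).
- X → Nexon plays Alpha (best of 4, 3, 2); Orbyt gets 6.
- Y → Nexon plays Alpha (best of 9, -1, 7); Orbyt gets 8.
Orbyt's induced payoffs are 6, 8, so Orbyt commits to Y. Subgame-perfect outcome: (Alpha, Y) with payoffs (9, 8).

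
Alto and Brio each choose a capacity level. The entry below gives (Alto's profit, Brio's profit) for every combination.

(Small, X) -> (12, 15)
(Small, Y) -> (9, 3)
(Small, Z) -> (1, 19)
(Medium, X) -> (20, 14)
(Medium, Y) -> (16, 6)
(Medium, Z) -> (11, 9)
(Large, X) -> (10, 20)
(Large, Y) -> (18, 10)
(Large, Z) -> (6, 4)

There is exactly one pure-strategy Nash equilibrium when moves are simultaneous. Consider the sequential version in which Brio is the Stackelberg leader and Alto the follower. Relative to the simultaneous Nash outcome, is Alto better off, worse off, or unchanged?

Backward induction with Brio moving first.
- X: Alto compares 12, 20, 10 and picks Medium; Brio would get 14.
- Y: Alto compares 9, 16, 18 and picks Large; Brio would get 10.
- Z: Alto compares 1, 11, 6 and picks Medium; Brio would get 9.
Brio's induced payoffs are 14, 10, 9, so Brio commits to X. Subgame-perfect outcome: (Medium, X) with payoffs (20, 14).
Under simultaneous play:
Alto's best replies: X→Medium; Y→Large; Z→Medium.
Brio's best replies: Small→Z; Medium→X; Large→X.
The unique mutual best reply is (Medium, X), giving (20, 14).
Alto earns 20 sequentially versus 20 at the Nash outcome: unchanged.

unchanged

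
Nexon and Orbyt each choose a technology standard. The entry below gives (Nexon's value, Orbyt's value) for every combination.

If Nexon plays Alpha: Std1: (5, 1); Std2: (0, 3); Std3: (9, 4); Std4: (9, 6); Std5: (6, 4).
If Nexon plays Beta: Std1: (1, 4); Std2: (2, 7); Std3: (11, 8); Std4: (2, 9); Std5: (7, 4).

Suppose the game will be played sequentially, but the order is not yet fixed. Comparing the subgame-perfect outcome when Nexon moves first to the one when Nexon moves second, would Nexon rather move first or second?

second

If Nexon leads: Orbyt's best replies are Alpha→Std4, Beta→Std4; Nexon's induced payoffs 9, 2; outcome (Alpha, Std4), payoffs (9, 6).
If Orbyt leads: Nexon's best replies are Std1→Alpha, Std2→Beta, Std3→Beta, Std4→Alpha, Std5→Beta; Orbyt's induced payoffs 1, 7, 8, 6, 4; outcome (Beta, Std3), payoffs (11, 8).
Nexon gets 9 moving first and 11 moving second, so Nexon prefers to move second.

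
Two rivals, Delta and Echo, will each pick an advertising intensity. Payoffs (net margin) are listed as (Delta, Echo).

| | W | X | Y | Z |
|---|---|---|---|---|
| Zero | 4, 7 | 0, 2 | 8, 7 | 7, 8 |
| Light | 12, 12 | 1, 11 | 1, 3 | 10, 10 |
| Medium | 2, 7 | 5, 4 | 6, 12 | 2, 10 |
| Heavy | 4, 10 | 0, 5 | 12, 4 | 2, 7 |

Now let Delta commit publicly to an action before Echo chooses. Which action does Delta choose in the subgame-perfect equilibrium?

Light

Work backward from Echo's decision.
- Zero: BR = Z, leader payoff 7.
- Light: BR = W, leader payoff 12.
- Medium: BR = Y, leader payoff 6.
- Heavy: BR = W, leader payoff 4.
Maximizing over 7, 12, 6, 4, Delta chooses Light. Subgame-perfect outcome: (Light, W) with payoffs (12, 12).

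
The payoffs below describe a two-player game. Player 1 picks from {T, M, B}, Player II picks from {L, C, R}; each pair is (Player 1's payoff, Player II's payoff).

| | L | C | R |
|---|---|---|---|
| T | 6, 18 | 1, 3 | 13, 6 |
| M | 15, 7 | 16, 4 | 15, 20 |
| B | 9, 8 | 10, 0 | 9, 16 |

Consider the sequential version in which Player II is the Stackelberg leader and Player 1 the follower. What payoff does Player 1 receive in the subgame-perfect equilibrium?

15

Backward induction with Player II moving first.
- L: Player 1 compares 6, 15, 9 and picks M; Player II would get 7.
- C: Player 1 compares 1, 16, 10 and picks M; Player II would get 4.
- R: Player 1 compares 13, 15, 9 and picks M; Player II would get 20.
Among 7, 4, 20, the best is 20 at R. Subgame-perfect outcome: (M, R) with payoffs (15, 20).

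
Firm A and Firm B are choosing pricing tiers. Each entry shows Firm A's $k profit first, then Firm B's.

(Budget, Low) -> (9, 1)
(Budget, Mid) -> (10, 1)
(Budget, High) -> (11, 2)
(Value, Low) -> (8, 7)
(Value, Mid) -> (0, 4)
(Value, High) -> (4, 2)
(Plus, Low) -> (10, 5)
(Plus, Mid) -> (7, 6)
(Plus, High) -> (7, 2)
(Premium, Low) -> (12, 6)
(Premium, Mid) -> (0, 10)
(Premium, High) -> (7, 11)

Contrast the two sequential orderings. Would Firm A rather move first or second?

second

If Firm A leads: Firm B's best replies are Budget→High, Value→Low, Plus→Mid, Premium→High; Firm A's induced payoffs 11, 8, 7, 7; outcome (Budget, High), payoffs (11, 2).
If Firm B leads: Firm A's best replies are Low→Premium, Mid→Budget, High→Budget; Firm B's induced payoffs 6, 1, 2; outcome (Premium, Low), payoffs (12, 6).
Firm A gets 11 moving first and 12 moving second, so Firm A prefers to move second.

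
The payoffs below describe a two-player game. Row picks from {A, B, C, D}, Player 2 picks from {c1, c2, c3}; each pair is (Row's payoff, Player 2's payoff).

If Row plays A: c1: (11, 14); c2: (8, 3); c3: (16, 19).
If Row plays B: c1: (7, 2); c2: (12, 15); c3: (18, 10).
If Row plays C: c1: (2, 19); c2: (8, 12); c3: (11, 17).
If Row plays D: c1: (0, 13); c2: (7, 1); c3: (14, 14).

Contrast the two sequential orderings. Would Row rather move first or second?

first

If Row leads: Player 2's best replies are A→c3, B→c2, C→c1, D→c3; Row's induced payoffs 16, 12, 2, 14; outcome (A, c3), payoffs (16, 19).
If Player 2 leads: Row's best replies are c1→A, c2→B, c3→B; Player 2's induced payoffs 14, 15, 10; outcome (B, c2), payoffs (12, 15).
Row gets 16 moving first and 12 moving second, so Row prefers to move first.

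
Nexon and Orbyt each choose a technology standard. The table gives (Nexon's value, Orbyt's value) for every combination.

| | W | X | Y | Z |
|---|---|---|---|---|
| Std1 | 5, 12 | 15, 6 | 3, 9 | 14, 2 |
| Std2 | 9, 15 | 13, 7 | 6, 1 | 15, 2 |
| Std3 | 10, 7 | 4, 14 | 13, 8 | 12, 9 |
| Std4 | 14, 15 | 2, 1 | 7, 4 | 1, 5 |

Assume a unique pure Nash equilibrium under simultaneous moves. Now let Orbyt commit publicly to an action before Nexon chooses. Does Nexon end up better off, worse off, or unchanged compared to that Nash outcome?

unchanged

Backward induction with Orbyt moving first.
- W → Nexon plays Std4 (best of 5, 9, 10, 14); Orbyt gets 15.
- X → Nexon plays Std1 (best of 15, 13, 4, 2); Orbyt gets 6.
- Y → Nexon plays Std3 (best of 3, 6, 13, 7); Orbyt gets 8.
- Z → Nexon plays Std2 (best of 14, 15, 12, 1); Orbyt gets 2.
Orbyt's induced payoffs are 15, 6, 8, 2, so Orbyt commits to W. Subgame-perfect outcome: (Std4, W) with payoffs (14, 15).
Under simultaneous play:
Nexon's best replies: W→Std4; X→Std1; Y→Std3; Z→Std2.
Orbyt's best replies: Std1→W; Std2→W; Std3→X; Std4→W.
The unique mutual best reply is (Std4, W), giving (14, 15).
Nexon earns 14 sequentially versus 14 at the Nash outcome: unchanged.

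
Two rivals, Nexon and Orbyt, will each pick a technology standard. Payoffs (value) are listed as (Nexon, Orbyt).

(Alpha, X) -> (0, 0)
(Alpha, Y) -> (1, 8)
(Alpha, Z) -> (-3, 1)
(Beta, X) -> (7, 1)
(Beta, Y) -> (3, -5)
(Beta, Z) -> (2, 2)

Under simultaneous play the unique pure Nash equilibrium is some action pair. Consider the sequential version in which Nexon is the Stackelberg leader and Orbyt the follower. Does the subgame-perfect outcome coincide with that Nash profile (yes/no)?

yes

Work backward from Orbyt's decision.
- Alpha → Orbyt plays Y (best of 0, 8, 1); Nexon gets 1.
- Beta → Orbyt plays Z (best of 1, -5, 2); Nexon gets 2.
Maximizing over 1, 2, Nexon chooses Beta. Subgame-perfect outcome: (Beta, Z) with payoffs (2, 2).
For the simultaneous game, intersect best replies.
Nexon's best replies: X→Beta; Y→Beta; Z→Beta.
Orbyt's best replies: Alpha→Y; Beta→Z.
Only (Beta, Z) has each player best-responding; Nash payoffs (2, 2).
Sequential outcome (Beta, Z) coincides with the Nash profile (Beta, Z).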